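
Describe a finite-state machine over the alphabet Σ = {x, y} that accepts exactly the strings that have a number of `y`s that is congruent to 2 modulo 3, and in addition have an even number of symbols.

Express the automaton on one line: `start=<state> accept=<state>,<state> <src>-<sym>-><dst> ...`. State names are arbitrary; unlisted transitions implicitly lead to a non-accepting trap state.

Run two small machines in parallel and take their product. One (3 states) tracks the count of `y`s modulo 3; the other (2 states) tracks the input length modulo 2. Each combined state is a pair, one component from each; accept when both components accept.
        x   y  
>  S0   S1  S2 
   S1   S0  S3 
   S2   S3  S4 
   S3   S2  S5 
 * S4   S5  S1 
   S5   S4  S0 
(> = start, * = accepting)

start=S0 accept=S4 S0-x->S1 S0-y->S2 S1-x->S0 S1-y->S3 S2-x->S3 S2-y->S4 S3-x->S2 S3-y->S5 S4-x->S5 S4-y->S1 S5-x->S4 S5-y->S0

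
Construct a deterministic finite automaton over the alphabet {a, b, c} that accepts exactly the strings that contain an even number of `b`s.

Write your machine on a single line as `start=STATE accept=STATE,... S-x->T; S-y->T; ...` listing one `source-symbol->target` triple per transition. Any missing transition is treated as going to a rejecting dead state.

Keep the running count of `b`s modulo 2: each `b` advances along the cycle q0 → q1 → q0 while other symbols loop. Accept at q0.
With 2 states:
        a   b   c  
>* q0   q0  q1  q0 
   q1   q1  q0  q1 
(> = start, * = accepting)

start=q0; accept=q0; q0-a->q0; q0-b->q1; q0-c->q0; q1-a->q1; q1-b->q0; q1-c->q1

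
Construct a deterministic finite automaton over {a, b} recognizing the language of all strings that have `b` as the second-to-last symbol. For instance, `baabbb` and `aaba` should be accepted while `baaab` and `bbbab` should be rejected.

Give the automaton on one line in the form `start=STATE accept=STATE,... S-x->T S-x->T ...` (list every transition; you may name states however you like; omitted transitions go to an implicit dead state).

start=S0 accept=S5,S6 S0-a->S1 S0-b->S2 S1-a->S3 S1-b->S4 S2-a->S5 S2-b->S6 S3-a->S3 S3-b->S4 S4-a->S5 S4-b->S6 S5-a->S3 S5-b->S4 S6-a->S5 S6-b->S6

A DFA must remember the last 2 symbols (since which symbol is second-to-last isn't known until the input ends). Use one state per possible window of the last ≤2 symbols; accept from those whose window starts with `b`.
        a   b  
>  S0   S1  S2 
   S1   S3  S4 
   S2   S5  S6 
   S3   S3  S4 
   S4   S5  S6 
 * S5   S3  S4 
 * S6   S5  S6 
(> = start, * = accepting)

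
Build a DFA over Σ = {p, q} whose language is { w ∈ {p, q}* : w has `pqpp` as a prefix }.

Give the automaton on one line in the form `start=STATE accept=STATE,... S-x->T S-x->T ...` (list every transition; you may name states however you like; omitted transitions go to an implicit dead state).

start=s0 accept=s4 s0-p->s1 s0-q->s5 s1-p->s5 s1-q->s2 s2-p->s3 s2-q->s5 s3-p->s4 s3-q->s5 s4-p->s4 s4-q->s4 s5-p->s5 s5-q->s5

Check the first 4 symbols one by one: s0 through s3 record how many have matched `pqpp` so far; any wrong symbol goes to the dead state s5. After all 4 match we enter the accepting sink s4.
6 states suffice.
        p   q  
>  s0   s1  s5 
   s1   s5  s2 
   s2   s3  s5 
   s3   s4  s5 
 * s4   s4  s4 
   s5   s5  s5 
(> = start, * = accepting)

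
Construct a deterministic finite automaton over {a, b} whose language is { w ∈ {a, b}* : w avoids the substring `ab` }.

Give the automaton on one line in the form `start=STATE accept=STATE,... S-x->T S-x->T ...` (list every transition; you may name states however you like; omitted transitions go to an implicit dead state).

Track partial matches of the forbidden pattern `ab`. State q2 is a dead state reached once `ab` has occurred; every other state accepts. q0 means no part of `ab` is currently matched.
With 3 states:
        a   b  
>* q0   q1  q0 
 * q1   q1  q2 
   q2   q2  q2 
(> = start, * = accepting)

start=q0 accept=q0,q1 q0-a->q1 q0-b->q0 q1-a->q1 q1-b->q2 q2-a->q2 q2-b->q2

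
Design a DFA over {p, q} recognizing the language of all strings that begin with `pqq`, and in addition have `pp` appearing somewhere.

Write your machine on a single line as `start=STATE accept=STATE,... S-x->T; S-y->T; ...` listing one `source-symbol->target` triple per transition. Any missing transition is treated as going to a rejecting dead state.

Handle the two conditions separately and then intersect. One (5 states) tracks whether the input so far still matches the prefix `pqq`; the other (3 states) tracks whether and how much of `pp` has been seen. Each combined state is a pair, one component from each; accept when both components accept. Minimizing collapses redundant product states.
With 7 states:
        p   q  
>  S0   S1  S2 
   S1   S2  S3 
   S2   S2  S2 
   S3   S2  S4 
   S4   S5  S4 
   S5   S6  S4 
 * S6   S6  S6 
(> = start, * = accepting)

start=S0; accept=S6; S0-p->S1; S0-q->S2; S1-p->S2; S1-q->S3; S2-p->S2; S2-q->S2; S3-p->S2; S3-q->S4; S4-p->S5; S4-q->S4; S5-p->S6; S5-q->S4; S6-p->S6; S6-q->S6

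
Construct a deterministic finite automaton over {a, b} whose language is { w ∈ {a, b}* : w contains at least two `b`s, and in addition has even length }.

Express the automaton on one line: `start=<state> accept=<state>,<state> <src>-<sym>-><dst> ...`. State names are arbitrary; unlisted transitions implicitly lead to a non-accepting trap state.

start=s0 accept=s4,s7 s0-a->s1 s0-b->s2 s1-a->s0 s1-b->s3 s2-a->s3 s2-b->s4 s3-a->s2 s3-b->s5 s4-a->s5 s4-b->s6 s5-a->s4 s5-b->s7 s6-a->s7 s6-b->s7 s7-a->s6 s7-b->s6

Handle the two conditions separately and then intersect. One (4 states) tracks the count of `b`s, saturating at 3; the other (2 states) tracks the input length modulo 2. Each combined state is a pair, one component from each; accept when both components accept.
With 8 states:
        a   b  
>  s0   s1  s2 
   s1   s0  s3 
   s2   s3  s4 
   s3   s2  s5 
 * s4   s5  s6 
   s5   s4  s7 
   s6   s7  s7 
 * s7   s6  s6 
(> = start, * = accepting)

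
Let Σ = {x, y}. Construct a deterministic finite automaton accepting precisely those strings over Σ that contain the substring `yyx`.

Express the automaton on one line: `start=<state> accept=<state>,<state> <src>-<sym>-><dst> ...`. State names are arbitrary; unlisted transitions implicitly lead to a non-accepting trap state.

start=q0 accept=q3 q0-x->q0 q0-y->q1 q1-x->q0 q1-y->q2 q2-x->q3 q2-y->q2 q3-x->q3 q3-y->q3

Track how much of `yyx` has been matched so far: state q0 is no progress, q3 is the absorbing accept state reached once `yyx` has occurred. Intermediate states record partial matches; on a mismatch, fall back to the longest reusable overlap.
A 4-state machine:
        x   y  
>  q0   q0  q1 
   q1   q0  q2 
   q2   q3  q2 
 * q3   q3  q3 
(> = start, * = accepting)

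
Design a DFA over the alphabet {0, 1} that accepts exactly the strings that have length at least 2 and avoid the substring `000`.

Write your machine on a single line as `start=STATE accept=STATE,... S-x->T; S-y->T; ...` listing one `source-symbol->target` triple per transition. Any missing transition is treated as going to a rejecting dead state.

Run two small machines in parallel and take their product. One (4 states) tracks the input length, saturating at 3; the other (4 states) tracks partial matches of the forbidden pattern `000`. Each combined state is a pair, one component from each; accept when both components accept. Equivalent product states are then merged.
With 7 states:
        0   1  
>  s0   s1  s2 
   s1   s3  s4 
   s2   s5  s4 
 * s3   s6  s4 
 * s4   s5  s4 
 * s5   s3  s4 
   s6   s6  s6 
(> = start, * = accepting)

start=s0; accept=s3,s4,s5; s0-0->s1; s0-1->s2; s1-0->s3; s1-1->s4; s2-0->s5; s2-1->s4; s3-0->s6; s3-1->s4; s4-0->s5; s4-1->s4; s5-0->s3; s5-1->s4; s6-0->s6; s6-1->s6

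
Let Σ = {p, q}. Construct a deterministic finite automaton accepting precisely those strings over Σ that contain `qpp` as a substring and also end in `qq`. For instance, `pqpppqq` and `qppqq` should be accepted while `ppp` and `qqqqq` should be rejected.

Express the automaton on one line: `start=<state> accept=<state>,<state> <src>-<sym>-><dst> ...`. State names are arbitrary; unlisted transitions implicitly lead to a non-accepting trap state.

Handle the two conditions separately and then intersect. One (4 states) tracks whether and how much of `qpp` has been seen; the other (3 states) tracks how much of the suffix `qq` has currently been matched. Each combined state is a pair, one component from each; accept when both components accept.
A 7-state machine:
        p   q  
>  s0   s0  s1 
   s1   s2  s3 
   s2   s4  s1 
   s3   s2  s3 
   s4   s4  s5 
   s5   s4  s6 
 * s6   s4  s6 
(> = start, * = accepting)

start=s0 accept=s6 s0-p->s0 s0-q->s1 s1-p->s2 s1-q->s3 s2-p->s4 s2-q->s1 s3-p->s2 s3-q->s3 s4-p->s4 s4-q->s5 s5-p->s4 s5-q->s6 s6-p->s4 s6-q->s6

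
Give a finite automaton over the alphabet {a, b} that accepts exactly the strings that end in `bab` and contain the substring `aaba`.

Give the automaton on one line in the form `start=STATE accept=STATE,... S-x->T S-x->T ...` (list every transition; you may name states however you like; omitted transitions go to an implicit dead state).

start=S0 accept=S6 S0-a->S1 S0-b->S0 S1-a->S2 S1-b->S0 S2-a->S2 S2-b->S3 S3-a->S4 S3-b->S0 S4-a->S5 S4-b->S6 S5-a->S5 S5-b->S7 S6-a->S4 S6-b->S7 S7-a->S4 S7-b->S7

Build one automaton per condition and run them in lockstep. The first has 4 states tracking how much of the suffix `bab` has currently been matched; the second has 5 states tracking whether and how much of `aaba` has been seen. A product state is a pair (one from each), accepting exactly when both do. Minimizing collapses redundant product states.
8 states suffice.
        a   b  
>  S0   S1  S0 
   S1   S2  S0 
   S2   S2  S3 
   S3   S4  S0 
   S4   S5  S6 
   S5   S5  S7 
 * S6   S4  S7 
   S7   S4  S7 
(> = start, * = accepting)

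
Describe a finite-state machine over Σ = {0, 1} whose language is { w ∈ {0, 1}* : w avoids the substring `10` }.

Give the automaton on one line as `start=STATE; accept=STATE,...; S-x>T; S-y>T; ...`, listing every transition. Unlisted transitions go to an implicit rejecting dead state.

This is the complement of 'contains `10`'. Use the same substring-matching states — s0 through s2 holding how much of `10` has just been matched — but flip the accepting set: everything except the trap s2 accepts.
3 states suffice.
        0   1  
>* s0   s0  s1 
 * s1   s2  s1 
   s2   s2  s2 
(> = start, * = accepting)

start=s0; accept=s0,s1; s0-0>s0; s0-1>s1; s1-0>s2; s1-1>s1; s2-0>s2; s2-1>s2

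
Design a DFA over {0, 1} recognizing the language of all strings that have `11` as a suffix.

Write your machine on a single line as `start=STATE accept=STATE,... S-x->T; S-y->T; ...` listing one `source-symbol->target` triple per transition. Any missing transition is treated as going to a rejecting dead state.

start=q0; accept=q2; q0-0->q0; q0-1->q1; q1-0->q0; q1-1->q2; q2-0->q0; q2-1->q2

Remember how much of `11` the current input suffix matches. State q0 means no match yet; q1 means the last symbol is `1`; q2 means the last 2 symbols are `11`. Only q2 accepts. On a mismatch, fall back to the longest proper suffix that is still a prefix of `11`.
3 states suffice.
        0   1  
>  q0   q0  q1 
   q1   q0  q2 
 * q2   q0  q2 
(> = start, * = accepting)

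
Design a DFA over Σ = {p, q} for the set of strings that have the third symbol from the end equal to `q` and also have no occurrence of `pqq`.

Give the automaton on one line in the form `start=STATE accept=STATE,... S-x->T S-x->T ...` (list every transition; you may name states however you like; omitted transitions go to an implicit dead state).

Run two small machines in parallel and take their product. One (15 states) tracks the last 3 symbols read; the other (4 states) tracks partial matches of the forbidden pattern `pqq`. Each combined state is a pair, one component from each; accept when both components accept. After merging equivalent states the machine shrinks.
An 11-state machine:
          p    q  
>  s0     s1   s2 
   s1     s1   s3 
   s2     s4   s5 
   s3     s4   s6 
   s4     s7   s8 
   s5     s9  s10 
   s6     s6   s6 
 * s7     s1   s3 
 * s8     s4   s6 
 * s9     s7   s8 
 * s10    s9  s10 
(> = start, * = accepting)

start=s0 accept=s7,s8,s9,s10 s0-p->s1 s0-q->s2 s1-p->s1 s1-q->s3 s2-p->s4 s2-q->s5 s3-p->s4 s3-q->s6 s4-p->s7 s4-q->s8 s5-p->s9 s5-q->s10 s6-p->s6 s6-q->s6 s7-p->s1 s7-q->s3 s8-p->s4 s8-q->s6 s9-p->s7 s9-q->s8 s10-p->s9 s10-q->s10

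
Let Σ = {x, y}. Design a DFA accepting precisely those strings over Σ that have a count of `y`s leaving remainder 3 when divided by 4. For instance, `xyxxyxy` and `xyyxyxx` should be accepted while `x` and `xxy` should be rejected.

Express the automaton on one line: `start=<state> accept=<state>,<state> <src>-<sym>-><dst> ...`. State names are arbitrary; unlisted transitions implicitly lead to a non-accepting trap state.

start=A accept=D A-x->A A-y->B B-x->B B-y->C C-x->C C-y->D D-x->D D-y->A

The only thing that matters is how many `y`s have appeared, reduced mod 4. Use one state per residue: A for 0, …, D for 3. Reading `y` moves to the next residue; anything else stays put. D is accepting.
       x  y 
>  A   A  B 
   B   B  C 
   C   C  D 
 * D   D  A 
(> = start, * = accepting)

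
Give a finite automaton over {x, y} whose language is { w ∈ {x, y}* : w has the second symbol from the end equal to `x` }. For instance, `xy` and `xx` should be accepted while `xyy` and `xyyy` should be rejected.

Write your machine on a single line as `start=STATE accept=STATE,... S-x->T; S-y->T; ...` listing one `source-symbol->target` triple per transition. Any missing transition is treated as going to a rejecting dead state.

start=q0; accept=q3,q4; q0-x->q1; q0-y->q2; q1-x->q3; q1-y->q4; q2-x->q5; q2-y->q6; q3-x->q3; q3-y->q4; q4-x->q5; q4-y->q6; q5-x->q3; q5-y->q4; q6-x->q5; q6-y->q6

Because acceptance depends on a position counted from the end, the machine has to buffer the most recent 2 symbols. Make each state the string of the last up-to-2 symbols read; on input `x` shift the window left and append `x`. Accept when the buffered window has length 2 and begins with `x`.
A 7-state machine:
        x   y  
>  q0   q1  q2 
   q1   q3  q4 
   q2   q5  q6 
 * q3   q3  q4 
 * q4   q5  q6 
   q5   q3  q4 
   q6   q5  q6 
(> = start, * = accepting)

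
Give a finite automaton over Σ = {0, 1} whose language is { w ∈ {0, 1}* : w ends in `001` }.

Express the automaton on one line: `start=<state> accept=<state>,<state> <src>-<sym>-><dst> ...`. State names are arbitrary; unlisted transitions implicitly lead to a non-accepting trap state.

Remember how much of `001` the current input suffix matches. State A means no match yet; B means the last symbol is `0`; C means the last 2 symbols are `00`; D means the last 3 symbols are `001`. Only D accepts. On a mismatch, fall back to the longest proper suffix that is still a prefix of `001`.
4 states suffice.
       0  1 
>  A   B  A 
   B   C  A 
   C   C  D 
 * D   B  A 
(> = start, * = accepting)

start=A accept=D A-0->B A-1->A B-0->C B-1->A C-0->C C-1->D D-0->B D-1->A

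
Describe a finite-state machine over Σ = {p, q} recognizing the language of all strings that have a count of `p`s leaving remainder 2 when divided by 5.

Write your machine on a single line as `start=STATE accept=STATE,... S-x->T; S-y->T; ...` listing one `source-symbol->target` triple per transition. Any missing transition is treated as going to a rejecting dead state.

Keep the running count of `p`s modulo 5: each `p` advances along the cycle A → B → C → D → E → A while other symbols loop. Accept at C.
5 states suffice.
       p  q 
>  A   B  A 
   B   C  B 
 * C   D  C 
   D   E  D 
   E   A  E 
(> = start, * = accepting)

start=A; accept=C; A-p->B; A-q->A; B-p->C; B-q->B; C-p->D; C-q->C; D-p->E; D-q->D; E-p->A; E-q->E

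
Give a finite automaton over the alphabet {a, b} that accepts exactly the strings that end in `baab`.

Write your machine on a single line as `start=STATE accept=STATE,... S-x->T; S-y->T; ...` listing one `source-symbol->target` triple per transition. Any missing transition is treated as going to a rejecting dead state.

Remember how much of `baab` the current input suffix matches. State s0 means no match yet; s1 means the last symbol is `b`; s2 means the last 2 symbols are `ba`; s3 means the last 3 symbols are `baa`; s4 means the last 4 symbols are `baab`. Only s4 accepts. On a mismatch, fall back to the longest proper suffix that is still a prefix of `baab`.
        a   b  
>  s0   s0  s1 
   s1   s2  s1 
   s2   s3  s1 
   s3   s0  s4 
 * s4   s2  s1 
(> = start, * = accepting)

start=s0; accept=s4; s0-a->s0; s0-b->s1; s1-a->s2; s1-b->s1; s2-a->s3; s2-b->s1; s3-a->s0; s3-b->s4; s4-a->s2; s4-b->s1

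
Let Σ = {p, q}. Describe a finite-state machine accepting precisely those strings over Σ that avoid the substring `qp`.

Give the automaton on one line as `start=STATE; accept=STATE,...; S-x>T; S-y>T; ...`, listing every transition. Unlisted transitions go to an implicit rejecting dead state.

Track partial matches of the forbidden pattern `qp`. State s2 is a dead state reached once `qp` has occurred; every other state accepts. s0 means no part of `qp` is currently matched.
With 3 states:
        p   q  
>* s0   s0  s1 
 * s1   s2  s1 
   s2   s2  s2 
(> = start, * = accepting)

start=s0; accept=s0,s1; s0-p>s0; s0-q>s1; s1-p>s2; s1-q>s1; s2-p>s2; s2-q>s2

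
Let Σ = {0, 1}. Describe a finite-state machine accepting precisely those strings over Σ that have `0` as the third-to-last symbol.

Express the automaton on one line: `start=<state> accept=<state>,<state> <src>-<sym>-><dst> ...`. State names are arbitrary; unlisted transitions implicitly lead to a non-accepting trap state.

Because acceptance depends on a position counted from the end, the machine has to buffer the most recent 3 symbols. Make each state the string of the last up-to-3 symbols read; on input `x` shift the window left and append `x`. Accept when the buffered window has length 3 and begins with `0`.
A 15-state machine:
          0    1  
>  S0     S1   S2 
   S1     S3   S4 
   S2     S5   S6 
   S3     S7   S8 
   S4     S9  S10 
   S5    S11  S12 
   S6    S13  S14 
 * S7     S7   S8 
 * S8     S9  S10 
 * S9    S11  S12 
 * S10   S13  S14 
   S11    S7   S8 
   S12    S9  S10 
   S13   S11  S12 
   S14   S13  S14 
(> = start, * = accepting)

start=S0 accept=S7,S8,S9,S10 S0-0->S1 S0-1->S2 S1-0->S3 S1-1->S4 S2-0->S5 S2-1->S6 S3-0->S7 S3-1->S8 S4-0->S9 S4-1->S10 S5-0->S11 S5-1->S12 S6-0->S13 S6-1->S14 S7-0->S7 S7-1->S8 S8-0->S9 S8-1->S10 S9-0->S11 S9-1->S12 S10-0->S13 S10-1->S14 S11-0->S7 S11-1->S8 S12-0->S9 S12-1->S10 S13-0->S11 S13-1->S12 S14-0->S13 S14-1->S14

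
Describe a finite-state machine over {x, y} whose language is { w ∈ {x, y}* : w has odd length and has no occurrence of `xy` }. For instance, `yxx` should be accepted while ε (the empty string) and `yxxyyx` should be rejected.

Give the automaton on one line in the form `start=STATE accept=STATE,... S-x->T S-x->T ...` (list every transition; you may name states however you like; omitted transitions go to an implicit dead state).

start=S0 accept=S1,S2 S0-x->S1 S0-y->S2 S1-x->S3 S1-y->S4 S2-x->S3 S2-y->S0 S3-x->S1 S3-y->S4 S4-x->S4 S4-y->S4

Run two small machines in parallel and take their product. The first has 2 states tracking the input length modulo 2; the second has 3 states tracking partial matches of the forbidden pattern `xy`. A product state is a pair (one from each), accepting exactly when both do. After merging equivalent states the machine shrinks.
With 5 states:
        x   y  
>  S0   S1  S2 
 * S1   S3  S4 
 * S2   S3  S0 
   S3   S1  S4 
   S4   S4  S4 
(> = start, * = accepting)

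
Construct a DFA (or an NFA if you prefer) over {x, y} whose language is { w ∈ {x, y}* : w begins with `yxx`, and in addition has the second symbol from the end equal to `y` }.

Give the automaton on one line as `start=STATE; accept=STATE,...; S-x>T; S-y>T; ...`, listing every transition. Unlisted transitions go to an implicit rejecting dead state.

Run two small machines in parallel and take their product. One (5 states) tracks whether the input so far still matches the prefix `yxx`; the other (7 states) tracks the last 2 symbols read. Each combined state is a pair, one component from each; accept when both components accept. After merging equivalent states the machine shrinks.
       x  y 
>  A   B  C 
   B   B  B 
   C   D  B 
   D   E  B 
   E   E  F 
   F   G  H 
 * G   E  F 
 * H   G  H 
(> = start, * = accepting)

start=A; accept=G,H; A-x>B; A-y>C; B-x>B; B-y>B; C-x>D; C-y>B; D-x>E; D-y>B; E-x>E; E-y>F; F-x>G; F-y>H; G-x>E; G-y>F; H-x>G; H-y>H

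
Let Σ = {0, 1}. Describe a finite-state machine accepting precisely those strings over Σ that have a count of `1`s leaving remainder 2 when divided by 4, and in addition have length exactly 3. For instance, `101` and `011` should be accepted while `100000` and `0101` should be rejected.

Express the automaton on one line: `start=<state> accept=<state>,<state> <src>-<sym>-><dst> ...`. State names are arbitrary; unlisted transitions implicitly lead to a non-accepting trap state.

start=A accept=G A-0->B A-1->C B-0->D B-1->E C-0->E C-1->F D-0->D D-1->D E-0->D E-1->G F-0->G F-1->D G-0->D G-1->D

Handle the two conditions separately and then intersect. The first has 4 states tracking the count of `1`s modulo 4; the second has 5 states tracking the input length, saturating at 4. A product state is a pair (one from each), accepting exactly when both do. Equivalent product states are then merged.
       0  1 
>  A   B  C 
   B   D  E 
   C   E  F 
   D   D  D 
   E   D  G 
   F   G  D 
 * G   D  D 
(> = start, * = accepting)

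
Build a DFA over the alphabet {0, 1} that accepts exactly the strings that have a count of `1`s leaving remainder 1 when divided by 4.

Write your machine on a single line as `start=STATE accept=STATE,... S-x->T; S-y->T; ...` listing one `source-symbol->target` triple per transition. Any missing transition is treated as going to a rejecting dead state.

The only thing that matters is how many `1`s have appeared, reduced mod 4. Use one state per residue: s0 for 0, …, s3 for 3. Reading `1` moves to the next residue; anything else stays put. s1 is accepting.
A 4-state machine:
        0   1  
>  s0   s0  s1 
 * s1   s1  s2 
   s2   s2  s3 
   s3   s3  s0 
(> = start, * = accepting)

start=s0; accept=s1; s0-0->s0; s0-1->s1; s1-0->s1; s1-1->s2; s2-0->s2; s2-1->s3; s3-0->s3; s3-1->s0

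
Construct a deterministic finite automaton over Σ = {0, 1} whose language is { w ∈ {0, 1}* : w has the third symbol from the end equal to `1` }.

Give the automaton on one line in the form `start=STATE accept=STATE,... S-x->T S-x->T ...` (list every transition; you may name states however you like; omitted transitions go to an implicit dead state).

start=s0 accept=s11,s12,s13,s14 s0-0->s1 s0-1->s2 s1-0->s3 s1-1->s4 s2-0->s5 s2-1->s6 s3-0->s7 s3-1->s8 s4-0->s9 s4-1->s10 s5-0->s11 s5-1->s12 s6-0->s13 s6-1->s14 s7-0->s7 s7-1->s8 s8-0->s9 s8-1->s10 s9-0->s11 s9-1->s12 s10-0->s13 s10-1->s14 s11-0->s7 s11-1->s8 s12-0->s9 s12-1->s10 s13-0->s11 s13-1->s12 s14-0->s13 s14-1->s14

A DFA must remember the last 3 symbols (since which symbol is third-to-last isn't known until the input ends). Use one state per possible window of the last ≤3 symbols; accept from those whose window starts with `1`.
A 15-state machine:
          0    1  
>  s0     s1   s2 
   s1     s3   s4 
   s2     s5   s6 
   s3     s7   s8 
   s4     s9  s10 
   s5    s11  s12 
   s6    s13  s14 
   s7     s7   s8 
   s8     s9  s10 
   s9    s11  s12 
   s10   s13  s14 
 * s11    s7   s8 
 * s12    s9  s10 
 * s13   s11  s12 
 * s14   s13  s14 
(> = start, * = accepting)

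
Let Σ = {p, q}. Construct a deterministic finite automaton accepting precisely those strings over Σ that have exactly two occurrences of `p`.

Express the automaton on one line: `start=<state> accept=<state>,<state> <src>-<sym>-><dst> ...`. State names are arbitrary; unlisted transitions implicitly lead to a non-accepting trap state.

Count `p`s, saturating at 3: states A through C mean 0 through 2 `p`s seen; D means more than 2. Each `p` increments (capped at D); other symbols loop. Accept from {C}.
With 4 states:
       p  q 
>  A   B  A 
   B   C  B 
 * C   D  C 
   D   D  D 
(> = start, * = accepting)

start=A accept=C A-p->B A-q->A B-p->C B-q->B C-p->D C-q->C D-p->D D-q->D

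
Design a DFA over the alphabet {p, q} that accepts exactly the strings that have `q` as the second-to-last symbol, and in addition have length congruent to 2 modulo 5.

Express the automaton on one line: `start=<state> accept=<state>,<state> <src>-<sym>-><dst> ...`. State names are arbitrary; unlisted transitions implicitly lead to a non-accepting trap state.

Build one automaton per condition and run them in lockstep. The first has 7 states tracking the last 2 symbols read; the second has 5 states tracking the input length modulo 5. A product state is a pair (one from each), accepting exactly when both do.
       p  q 
>  A   B  C 
   B   D  E 
   C   F  G 
   D   H  I 
   E   J  K 
 * F   H  I 
 * G   J  K 
   H   L  M 
   I   N  O 
   J   L  M 
   K   N  O 
   L   P  Q 
   M   R  S 
   N   P  Q 
   O   R  S 
   P   T  U 
   Q   V  W 
   R   T  U 
   S   V  W 
   T   D  E 
   U   F  G 
   V   D  E 
   W   F  G 
(> = start, * = accepting)

start=A accept=F,G A-p->B A-q->C B-p->D B-q->E C-p->F C-q->G D-p->H D-q->I E-p->J E-q->K F-p->H F-q->I G-p->J G-q->K H-p->L H-q->M I-p->N I-q->O J-p->L J-q->M K-p->N K-q->O L-p->P L-q->Q M-p->R M-q->S N-p->P N-q->Q O-p->R O-q->S P-p->T P-q->U Q-p->V Q-q->W R-p->T R-q->U S-p->V S-q->W T-p->D T-q->E U-p->F U-q->G V-p->D V-q->E W-p->F W-q->G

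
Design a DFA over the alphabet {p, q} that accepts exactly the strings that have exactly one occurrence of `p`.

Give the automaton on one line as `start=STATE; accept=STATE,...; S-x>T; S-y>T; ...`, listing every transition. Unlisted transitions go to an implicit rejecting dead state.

start=A; accept=B; A-p>B; A-q>A; B-p>C; B-q>B; C-p>C; C-q>C

Count `p`s, saturating at 2: state A means no `p` yet, B means one `p` seen, C means more than one. Each `p` increments (capped at C); other symbols loop. Accept from {B}.
       p  q 
>  A   B  A 
 * B   C  B 
   C   C  C 
(> = start, * = accepting)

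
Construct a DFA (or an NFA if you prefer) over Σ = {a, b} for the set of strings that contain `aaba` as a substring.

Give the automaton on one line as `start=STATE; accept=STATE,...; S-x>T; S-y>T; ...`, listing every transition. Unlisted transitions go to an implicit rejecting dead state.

Track how much of `aaba` has been matched so far: state q0 is no progress, q4 is the absorbing accept state reached once `aaba` has occurred. Intermediate states record partial matches; on a mismatch, fall back to the longest reusable overlap.
With 5 states:
        a   b  
>  q0   q1  q0 
   q1   q2  q0 
   q2   q2  q3 
   q3   q4  q0 
 * q4   q4  q4 
(> = start, * = accepting)

start=q0; accept=q4; q0-a>q1; q0-b>q0; q1-a>q2; q1-b>q0; q2-a>q2; q2-b>q3; q3-a>q4; q3-b>q0; q4-a>q4; q4-b>q4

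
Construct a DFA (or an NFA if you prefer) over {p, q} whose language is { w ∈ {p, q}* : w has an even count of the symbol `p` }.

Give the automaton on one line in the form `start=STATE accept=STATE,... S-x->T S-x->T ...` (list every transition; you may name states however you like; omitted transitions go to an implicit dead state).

start=A accept=A A-p->B A-q->A B-p->A B-q->B

The only thing that matters is how many `p`s have appeared, reduced mod 2. Use one state per residue: A for 0, …, B for 1. Reading `p` moves to the next residue; anything else stays put. A is accepting.
With 2 states:
       p  q 
>* A   B  A 
   B   A  B 
(> = start, * = accepting)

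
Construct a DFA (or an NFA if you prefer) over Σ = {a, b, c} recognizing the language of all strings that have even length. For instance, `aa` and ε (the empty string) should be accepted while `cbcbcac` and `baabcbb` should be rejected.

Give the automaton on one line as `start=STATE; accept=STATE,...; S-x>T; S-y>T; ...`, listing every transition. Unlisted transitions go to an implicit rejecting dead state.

start=q0; accept=q0; q0-a>q1; q0-b>q1; q0-c>q1; q1-a>q0; q1-b>q0; q1-c>q0

Only the length mod 2 matters, so use a 2-cycle: from any state, every input symbol moves to the next state, wrapping q1 back to q0. Mark q0 accepting.
A 2-state machine:
        a   b   c  
>* q0   q1  q1  q1 
   q1   q0  q0  q0 
(> = start, * = accepting)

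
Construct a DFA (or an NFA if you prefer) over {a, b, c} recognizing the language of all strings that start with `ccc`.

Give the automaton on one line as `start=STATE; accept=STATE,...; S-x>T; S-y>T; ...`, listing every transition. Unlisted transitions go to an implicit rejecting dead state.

start=s0; accept=s3; s0-a>s4; s0-b>s4; s0-c>s1; s1-a>s4; s1-b>s4; s1-c>s2; s2-a>s4; s2-b>s4; s2-c>s3; s3-a>s3; s3-b>s3; s3-c>s3; s4-a>s4; s4-b>s4; s4-c>s4

Walk along `ccc` while the input agrees: from s0 take `c` to s1, and so on. Any deviation drops to the rejecting sink s4. Once s3 is reached the prefix is confirmed and every continuation is accepted.
A 5-state machine:
        a   b   c  
>  s0   s4  s4  s1 
   s1   s4  s4  s2 
   s2   s4  s4  s3 
 * s3   s3  s3  s3 
   s4   s4  s4  s4 
(> = start, * = accepting)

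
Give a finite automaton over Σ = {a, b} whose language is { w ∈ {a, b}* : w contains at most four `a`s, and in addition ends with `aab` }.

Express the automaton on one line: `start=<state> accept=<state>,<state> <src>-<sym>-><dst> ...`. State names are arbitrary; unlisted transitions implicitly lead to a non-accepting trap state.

start=q0 accept=q5,q8 q0-a->q1 q0-b->q0 q1-a->q2 q1-b->q3 q2-a->q4 q2-b->q5 q3-a->q6 q3-b->q3 q4-a->q7 q4-b->q8 q5-a->q9 q5-b->q10 q6-a->q4 q6-b->q10 q7-a->q11 q7-b->q8 q8-a->q11 q8-b->q11 q9-a->q7 q9-b->q11 q10-a->q9 q10-b->q10 q11-a->q11 q11-b->q11

Build one automaton per condition and run them in lockstep. The first has 6 states tracking the count of `a`s, saturating at 5; the second has 4 states tracking how much of the suffix `aab` has currently been matched. A product state is a pair (one from each), accepting exactly when both do. Minimizing collapses redundant product states.
12 states suffice.
          a    b  
>  q0     q1   q0 
   q1     q2   q3 
   q2     q4   q5 
   q3     q6   q3 
   q4     q7   q8 
 * q5     q9  q10 
   q6     q4  q10 
   q7    q11   q8 
 * q8    q11  q11 
   q9     q7  q11 
   q10    q9  q10 
   q11   q11  q11 
(> = start, * = accepting)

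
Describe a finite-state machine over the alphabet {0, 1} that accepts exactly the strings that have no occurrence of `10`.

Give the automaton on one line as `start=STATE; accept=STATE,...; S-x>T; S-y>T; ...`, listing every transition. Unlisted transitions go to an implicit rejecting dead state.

start=A; accept=A,B; A-0>A; A-1>B; B-0>C; B-1>B; C-0>C; C-1>C

This is the complement of 'contains `10`'. Use the same substring-matching states — A through C holding how much of `10` has just been matched — but flip the accepting set: everything except the trap C accepts.
3 states suffice.
       0  1 
>* A   A  B 
 * B   C  B 
   C   C  C 
(> = start, * = accepting)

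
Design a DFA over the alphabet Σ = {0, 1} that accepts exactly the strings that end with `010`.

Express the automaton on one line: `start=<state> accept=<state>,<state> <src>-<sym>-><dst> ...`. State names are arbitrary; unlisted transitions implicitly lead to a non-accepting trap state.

start=S0 accept=S3 S0-0->S1 S0-1->S0 S1-0->S1 S1-1->S2 S2-0->S3 S2-1->S0 S3-0->S1 S3-1->S2

Remember how much of `010` the current input suffix matches. State S0 means no match yet; S1 means the last symbol is `0`; S2 means the last 2 symbols are `01`; S3 means the last 3 symbols are `010`. Only S3 accepts. On a mismatch, fall back to the longest proper suffix that is still a prefix of `010`.
        0   1  
>  S0   S1  S0 
   S1   S1  S2 
   S2   S3  S0 
 * S3   S1  S2 
(> = start, * = accepting)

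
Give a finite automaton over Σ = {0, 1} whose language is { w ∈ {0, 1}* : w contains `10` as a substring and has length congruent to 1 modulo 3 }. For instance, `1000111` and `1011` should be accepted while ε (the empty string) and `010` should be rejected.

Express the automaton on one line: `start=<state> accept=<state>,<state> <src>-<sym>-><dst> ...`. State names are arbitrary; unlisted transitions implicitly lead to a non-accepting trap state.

Run two small machines in parallel and take their product. The first has 3 states tracking whether and how much of `10` has been seen; the second has 3 states tracking the input length modulo 3. A product state is a pair (one from each), accepting exactly when both do.
        0   1  
>  q0   q1  q2 
   q1   q3  q4 
   q2   q5  q4 
   q3   q0  q6 
   q4   q7  q6 
   q5   q7  q7 
   q6   q8  q2 
   q7   q8  q8 
 * q8   q5  q5 
(> = start, * = accepting)

start=q0 accept=q8 q0-0->q1 q0-1->q2 q1-0->q3 q1-1->q4 q2-0->q5 q2-1->q4 q3-0->q0 q3-1->q6 q4-0->q7 q4-1->q6 q5-0->q7 q5-1->q7 q6-0->q8 q6-1->q2 q7-0->q8 q7-1->q8 q8-0->q5 q8-1->q5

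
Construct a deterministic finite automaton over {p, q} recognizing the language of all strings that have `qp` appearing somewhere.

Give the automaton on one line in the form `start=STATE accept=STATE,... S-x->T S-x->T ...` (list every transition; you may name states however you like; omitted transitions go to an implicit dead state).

start=S0 accept=S2 S0-p->S0 S0-q->S1 S1-p->S2 S1-q->S1 S2-p->S2 S2-q->S2

Track how much of `qp` has been matched so far: state S0 is no progress, S2 is the absorbing accept state reached once `qp` has occurred. Intermediate states record partial matches; on a mismatch, fall back to the longest reusable overlap.
A 3-state machine:
        p   q  
>  S0   S0  S1 
   S1   S2  S1 
 * S2   S2  S2 
(> = start, * = accepting)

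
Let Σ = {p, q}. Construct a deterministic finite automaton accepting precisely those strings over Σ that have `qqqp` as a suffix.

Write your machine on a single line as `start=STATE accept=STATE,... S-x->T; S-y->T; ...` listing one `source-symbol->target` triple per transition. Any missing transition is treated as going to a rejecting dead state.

start=s0; accept=s4; s0-p->s0; s0-q->s1; s1-p->s0; s1-q->s2; s2-p->s0; s2-q->s3; s3-p->s4; s3-q->s3; s4-p->s0; s4-q->s1

Remember how much of `qqqp` the current input suffix matches. State s0 means no match yet; s1 means the last symbol is `q`; s2 means the last 2 symbols are `qq`; s3 means the last 3 symbols are `qqq`; s4 means the last 4 symbols are `qqqp`. Only s4 accepts. On a mismatch, fall back to the longest proper suffix that is still a prefix of `qqqp`.
        p   q  
>  s0   s0  s1 
   s1   s0  s2 
   s2   s0  s3 
   s3   s4  s3 
 * s4   s0  s1 
(> = start, * = accepting)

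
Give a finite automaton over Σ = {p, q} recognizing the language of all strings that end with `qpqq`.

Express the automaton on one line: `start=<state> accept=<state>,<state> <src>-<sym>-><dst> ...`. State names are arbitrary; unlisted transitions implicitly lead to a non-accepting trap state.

Remember how much of `qpqq` the current input suffix matches. State S0 means no match yet; S1 means the last symbol is `q`; S2 means the last 2 symbols are `qp`; S3 means the last 3 symbols are `qpq`; S4 means the last 4 symbols are `qpqq`. Only S4 accepts. On a mismatch, fall back to the longest proper suffix that is still a prefix of `qpqq`.
5 states suffice.
        p   q  
>  S0   S0  S1 
   S1   S2  S1 
   S2   S0  S3 
   S3   S2  S4 
 * S4   S2  S1 
(> = start, * = accepting)

start=S0 accept=S4 S0-p->S0 S0-q->S1 S1-p->S2 S1-q->S1 S2-p->S0 S2-q->S3 S3-p->S2 S3-q->S4 S4-p->S2 S4-q->S1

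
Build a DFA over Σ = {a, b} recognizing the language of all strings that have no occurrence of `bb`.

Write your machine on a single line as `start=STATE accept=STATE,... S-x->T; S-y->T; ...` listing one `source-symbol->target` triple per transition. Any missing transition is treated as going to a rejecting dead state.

Track partial matches of the forbidden pattern `bb`. State s2 is a dead state reached once `bb` has occurred; every other state accepts. s0 means no part of `bb` is currently matched.
With 3 states:
        a   b  
>* s0   s0  s1 
 * s1   s0  s2 
   s2   s2  s2 
(> = start, * = accepting)

start=s0; accept=s0,s1; s0-a->s0; s0-b->s1; s1-a->s0; s1-b->s2; s2-a->s2; s2-b->s2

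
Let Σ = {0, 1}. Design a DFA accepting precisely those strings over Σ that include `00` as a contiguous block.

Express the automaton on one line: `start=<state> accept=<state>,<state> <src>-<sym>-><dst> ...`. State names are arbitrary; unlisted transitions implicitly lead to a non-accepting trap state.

States A..B record the length of the longest prefix of `00` that matches the current input suffix. Reaching C means `00` has been seen, and we stay there forever. Accept from C.
A 3-state machine:
       0  1 
>  A   B  A 
   B   C  A 
 * C   C  C 
(> = start, * = accepting)

start=A accept=C A-0->B A-1->A B-0->C B-1->A C-0->C C-1->C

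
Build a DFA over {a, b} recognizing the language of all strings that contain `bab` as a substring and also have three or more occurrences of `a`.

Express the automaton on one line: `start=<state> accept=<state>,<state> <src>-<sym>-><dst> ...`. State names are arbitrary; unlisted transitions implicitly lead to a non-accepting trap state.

Build one automaton per condition and run them in lockstep. One (4 states) tracks whether and how much of `bab` has been seen; the other (5 states) tracks the count of `a`s, saturating at 4. Each combined state is a pair, one component from each; accept when both components accept. Equivalent product states are then merged.
With 12 states:
          a    b  
>  s0     s1   s2 
   s1     s3   s4 
   s2     s5   s2 
   s3     s3   s6 
   s4     s7   s4 
   s5     s3   s8 
   s6     s9   s6 
   s7     s3  s10 
   s8    s10   s8 
   s9     s3  s11 
   s10   s11  s10 
 * s11   s11  s11 
(> = start, * = accepting)

start=s0 accept=s11 s0-a->s1 s0-b->s2 s1-a->s3 s1-b->s4 s2-a->s5 s2-b->s2 s3-a->s3 s3-b->s6 s4-a->s7 s4-b->s4 s5-a->s3 s5-b->s8 s6-a->s9 s6-b->s6 s7-a->s3 s7-b->s10 s8-a->s10 s8-b->s8 s9-a->s3 s9-b->s11 s10-a->s11 s10-b->s10 s11-a->s11 s11-b->s11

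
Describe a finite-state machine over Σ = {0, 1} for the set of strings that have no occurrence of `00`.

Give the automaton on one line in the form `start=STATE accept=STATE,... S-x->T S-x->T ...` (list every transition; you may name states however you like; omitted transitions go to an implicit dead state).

Track partial matches of the forbidden pattern `00`. State q2 is a dead state reached once `00` has occurred; every other state accepts. q0 means no part of `00` is currently matched.
A 3-state machine:
        0   1  
>* q0   q1  q0 
 * q1   q2  q0 
   q2   q2  q2 
(> = start, * = accepting)

start=q0 accept=q0,q1 q0-0->q1 q0-1->q0 q1-0->q2 q1-1->q0 q2-0->q2 q2-1->q2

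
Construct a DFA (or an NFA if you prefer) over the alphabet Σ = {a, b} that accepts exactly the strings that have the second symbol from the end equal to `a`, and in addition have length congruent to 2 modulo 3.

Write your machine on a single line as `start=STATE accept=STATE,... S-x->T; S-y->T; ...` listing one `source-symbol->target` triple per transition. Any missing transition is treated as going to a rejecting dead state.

Run two small machines in parallel and take their product. One (7 states) tracks the last 2 symbols read; the other (3 states) tracks the input length modulo 3. Each combined state is a pair, one component from each; accept when both components accept.
15 states suffice.
          a    b  
>  q0     q1   q2 
   q1     q3   q4 
   q2     q5   q6 
 * q3     q7   q8 
 * q4     q9  q10 
   q5     q7   q8 
   q6     q9  q10 
   q7    q11  q12 
   q8    q13  q14 
   q9    q11  q12 
   q10   q13  q14 
   q11    q3   q4 
   q12    q5   q6 
   q13    q3   q4 
   q14    q5   q6 
(> = start, * = accepting)

start=q0; accept=q3,q4; q0-a->q1; q0-b->q2; q1-a->q3; q1-b->q4; q2-a->q5; q2-b->q6; q3-a->q7; q3-b->q8; q4-a->q9; q4-b->q10; q5-a->q7; q5-b->q8; q6-a->q9; q6-b->q10; q7-a->q11; q7-b->q12; q8-a->q13; q8-b->q14; q9-a->q11; q9-b->q12; q10-a->q13; q10-b->q14; q11-a->q3; q11-b->q4; q12-a->q5; q12-b->q6; q13-a->q3; q13-b->q4; q14-a->q5; q14-b->q6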